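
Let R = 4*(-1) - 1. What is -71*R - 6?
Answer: 349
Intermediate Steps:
R = -5 (R = -4 - 1 = -5)
-71*R - 6 = -71*(-5) - 6 = 355 - 6 = 349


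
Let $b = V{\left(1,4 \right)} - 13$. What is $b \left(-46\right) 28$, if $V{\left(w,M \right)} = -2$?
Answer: $19320$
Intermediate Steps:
$b = -15$ ($b = -2 - 13 = -15$)
$b \left(-46\right) 28 = \left(-15\right) \left(-46\right) 28 = 690 \cdot 28 = 19320$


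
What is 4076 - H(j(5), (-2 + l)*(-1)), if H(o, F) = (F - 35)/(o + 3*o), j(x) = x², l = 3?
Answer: 101909/25 ≈ 4076.4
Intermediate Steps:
H(o, F) = (-35 + F)/(4*o) (H(o, F) = (-35 + F)/((4*o)) = (-35 + F)*(1/(4*o)) = (-35 + F)/(4*o))
4076 - H(j(5), (-2 + l)*(-1)) = 4076 - (-35 + (-2 + 3)*(-1))/(4*(5²)) = 4076 - (-35 + 1*(-1))/(4*25) = 4076 - (-35 - 1)/(4*25) = 4076 - (-36)/(4*25) = 4076 - 1*(-9/25) = 4076 + 9/25 = 101909/25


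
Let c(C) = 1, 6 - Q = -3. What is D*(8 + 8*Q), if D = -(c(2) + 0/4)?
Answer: -80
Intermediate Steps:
Q = 9 (Q = 6 - 1*(-3) = 6 + 3 = 9)
D = -1 (D = -(1 + 0/4) = -(1 + 0*(¼)) = -(1 + 0) = -1*1 = -1)
D*(8 + 8*Q) = -(8 + 8*9) = -(8 + 72) = -1*80 = -80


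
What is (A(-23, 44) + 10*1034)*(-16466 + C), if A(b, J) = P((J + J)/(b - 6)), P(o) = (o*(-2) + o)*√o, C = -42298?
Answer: -607619760 - 10342464*I*√638/841 ≈ -6.0762e+8 - 3.1063e+5*I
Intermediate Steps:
P(o) = -o^(3/2) (P(o) = (-2*o + o)*√o = (-o)*√o = -o^(3/2))
A(b, J) = -2*√2*(J/(-6 + b))^(3/2) (A(b, J) = -((J + J)/(b - 6))^(3/2) = -((2*J)/(-6 + b))^(3/2) = -(2*J/(-6 + b))^(3/2) = -2*√2*(J/(-6 + b))^(3/2))
(A(-23, 44) + 10*1034)*(-16466 + C) = (-2*√2*(44/(-6 - 23))^(3/2) + 10*1034)*(-16466 - 42298) = (-2*√2*(44/(-29))^(3/2) + 10340)*(-58764) = (-2*√2*(44*(-1/29))^(3/2) + 10340)*(-58764) = (-2*√2*(-44/29)^(3/2) + 10340)*(-58764) = (-2*√2*(-88*I*√319/841) + 10340)*(-58764) = (176*I*√638/841 + 10340)*(-58764) = (10340 + 176*I*√638/841)*(-58764) = -607619760 - 10342464*I*√638/841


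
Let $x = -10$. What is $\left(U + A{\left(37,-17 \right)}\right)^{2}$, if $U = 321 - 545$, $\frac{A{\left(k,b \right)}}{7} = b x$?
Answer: $933156$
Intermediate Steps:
$A{\left(k,b \right)} = - 70 b$ ($A{\left(k,b \right)} = 7 b \left(-10\right) = 7 \left(- 10 b\right) = - 70 b$)
$U = -224$
$\left(U + A{\left(37,-17 \right)}\right)^{2} = \left(-224 - -1190\right)^{2} = \left(-224 + 1190\right)^{2} = 966^{2} = 933156$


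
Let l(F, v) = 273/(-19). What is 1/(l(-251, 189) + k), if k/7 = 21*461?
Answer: 19/1287300 ≈ 1.4760e-5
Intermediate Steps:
k = 67767 (k = 7*(21*461) = 7*9681 = 67767)
l(F, v) = -273/19 (l(F, v) = 273*(-1/19) = -273/19)
1/(l(-251, 189) + k) = 1/(-273/19 + 67767) = 1/(1287300/19) = 19/1287300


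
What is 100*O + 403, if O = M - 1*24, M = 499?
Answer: 47903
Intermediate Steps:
O = 475 (O = 499 - 1*24 = 499 - 24 = 475)
100*O + 403 = 100*475 + 403 = 47500 + 403 = 47903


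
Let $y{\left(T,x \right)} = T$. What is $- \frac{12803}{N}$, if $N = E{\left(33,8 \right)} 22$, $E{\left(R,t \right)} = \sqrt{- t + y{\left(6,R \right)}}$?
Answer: $\frac{12803 i \sqrt{2}}{44} \approx 411.5 i$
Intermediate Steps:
$E{\left(R,t \right)} = \sqrt{6 - t}$ ($E{\left(R,t \right)} = \sqrt{- t + 6} = \sqrt{6 - t}$)
$N = 22 i \sqrt{2}$ ($N = \sqrt{6 - 8} \cdot 22 = \sqrt{-2} \cdot 22 = i \sqrt{2} \cdot 22 = 22 i \sqrt{2} \approx 31.113 i$)
$- \frac{12803}{N} = - \frac{12803}{22 i \sqrt{2}} = - 12803 \left(- \frac{i \sqrt{2}}{44}\right) = \frac{12803 i \sqrt{2}}{44}$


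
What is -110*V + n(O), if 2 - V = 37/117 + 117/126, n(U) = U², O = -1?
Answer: -67216/819 ≈ -82.071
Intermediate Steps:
V = 1237/1638 (V = 2 - (37/117 + 117/126) = 2 - (37*(1/117) + 117*(1/126)) = 2 - (37/117 + 13/14) = 2 - 1*2039/1638 = 2 - 2039/1638 = 1237/1638 ≈ 0.75519)
-110*V + n(O) = -110*1237/1638 + (-1)² = -68035/819 + 1 = -67216/819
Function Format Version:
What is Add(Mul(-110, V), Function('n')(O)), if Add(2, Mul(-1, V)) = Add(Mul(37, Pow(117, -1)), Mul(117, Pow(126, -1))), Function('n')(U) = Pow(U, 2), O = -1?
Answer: Rational(-67216, 819) ≈ -82.071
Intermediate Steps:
V = Rational(1237, 1638) (V = Add(2, Mul(-1, Add(Mul(37, Pow(117, -1)), Mul(117, Pow(126, -1))))) = Add(2, Mul(-1, Add(Mul(37, Rational(1, 117)), Mul(117, Rational(1, 126))))) = Add(2, Mul(-1, Add(Rational(37, 117), Rational(13, 14)))) = Add(2, Mul(-1, Rational(2039, 1638))) = Add(2, Rational(-2039, 1638)) = Rational(1237, 1638) ≈ 0.75519)
Add(Mul(-110, V), Function('n')(O)) = Add(Mul(-110, Rational(1237, 1638)), Pow(-1, 2)) = Add(Rational(-68035, 819), 1) = Rational(-67216, 819)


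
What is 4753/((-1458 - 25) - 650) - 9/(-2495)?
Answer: -11839538/5321835 ≈ -2.2247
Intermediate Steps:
4753/((-1458 - 25) - 650) - 9/(-2495) = 4753/(-1483 - 650) - 9*(-1/2495) = 4753/(-2133) + 9/2495 = 4753*(-1/2133) + 9/2495 = -4753/2133 + 9/2495 = -11839538/5321835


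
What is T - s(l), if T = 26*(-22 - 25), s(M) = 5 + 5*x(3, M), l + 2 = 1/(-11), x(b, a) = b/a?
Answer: -28056/23 ≈ -1219.8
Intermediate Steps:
l = -23/11 (l = -2 + 1/(-11) = -2 - 1/11 = -23/11 ≈ -2.0909)
s(M) = 5 + 15/M (s(M) = 5 + 5*(3/M) = 5 + 15/M)
T = -1222 (T = 26*(-47) = -1222)
T - s(l) = -1222 - (5 + 15/(-23/11)) = -1222 - (5 + 15*(-11/23)) = -1222 - (5 - 165/23) = -1222 - 1*(-50/23) = -1222 + 50/23 = -28056/23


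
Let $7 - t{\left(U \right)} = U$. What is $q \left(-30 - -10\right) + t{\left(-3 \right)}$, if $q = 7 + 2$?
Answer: $-170$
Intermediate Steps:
$t{\left(U \right)} = 7 - U$
$q = 9$
$q \left(-30 - -10\right) + t{\left(-3 \right)} = 9 \left(-30 - -10\right) + \left(7 - -3\right) = 9 \left(-30 + 10\right) + \left(7 + 3\right) = 9 \left(-20\right) + 10 = -180 + 10 = -170$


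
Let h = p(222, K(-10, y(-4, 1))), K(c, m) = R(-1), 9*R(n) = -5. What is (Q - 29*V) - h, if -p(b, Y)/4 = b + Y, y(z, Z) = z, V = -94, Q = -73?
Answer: 31849/9 ≈ 3538.8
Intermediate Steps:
R(n) = -5/9 (R(n) = (⅑)*(-5) = -5/9)
K(c, m) = -5/9
p(b, Y) = -4*Y - 4*b (p(b, Y) = -4*(b + Y) = -4*(Y + b) = -4*Y - 4*b)
h = -7972/9 (h = -4*(-5/9) - 4*222 = 20/9 - 888 = -7972/9 ≈ -885.78)
(Q - 29*V) - h = (-73 - 29*(-94)) - 1*(-7972/9) = (-73 + 2726) + 7972/9 = 2653 + 7972/9 = 31849/9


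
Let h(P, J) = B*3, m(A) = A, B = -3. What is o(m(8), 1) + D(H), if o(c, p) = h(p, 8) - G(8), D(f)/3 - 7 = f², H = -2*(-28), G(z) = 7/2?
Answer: 18833/2 ≈ 9416.5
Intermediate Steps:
h(P, J) = -9 (h(P, J) = -3*3 = -9)
G(z) = 7/2 (G(z) = 7*(½) = 7/2)
H = 56
D(f) = 21 + 3*f²
o(c, p) = -25/2 (o(c, p) = -9 - 1*7/2 = -9 - 7/2 = -25/2)
o(m(8), 1) + D(H) = -25/2 + (21 + 3*56²) = -25/2 + (21 + 3*3136) = -25/2 + (21 + 9408) = -25/2 + 9429 = 18833/2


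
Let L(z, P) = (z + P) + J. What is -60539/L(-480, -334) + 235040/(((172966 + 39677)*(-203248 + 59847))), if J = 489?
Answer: 1846028899148377/9910296123975 ≈ 186.27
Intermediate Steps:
L(z, P) = 489 + P + z (L(z, P) = (z + P) + 489 = (P + z) + 489 = 489 + P + z)
-60539/L(-480, -334) + 235040/(((172966 + 39677)*(-203248 + 59847))) = -60539/(489 - 334 - 480) + 235040/(((172966 + 39677)*(-203248 + 59847))) = -60539/(-325) + 235040/((212643*(-143401))) = -60539*(-1/325) + 235040/(-30493218843) = 60539/325 + 235040*(-1/30493218843) = 60539/325 - 235040/30493218843 = 1846028899148377/9910296123975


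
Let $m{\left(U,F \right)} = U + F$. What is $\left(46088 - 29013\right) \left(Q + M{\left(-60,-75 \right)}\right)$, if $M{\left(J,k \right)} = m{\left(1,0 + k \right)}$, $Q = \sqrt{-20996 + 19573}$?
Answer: $-1263550 + 17075 i \sqrt{1423} \approx -1.2636 \cdot 10^{6} + 6.4412 \cdot 10^{5} i$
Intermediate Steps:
$m{\left(U,F \right)} = F + U$
$Q = i \sqrt{1423}$ ($Q = \sqrt{-1423} = i \sqrt{1423} \approx 37.723 i$)
$M{\left(J,k \right)} = 1 + k$ ($M{\left(J,k \right)} = \left(0 + k\right) + 1 = k + 1 = 1 + k$)
$\left(46088 - 29013\right) \left(Q + M{\left(-60,-75 \right)}\right) = \left(46088 - 29013\right) \left(i \sqrt{1423} + \left(1 - 75\right)\right) = 17075 \left(i \sqrt{1423} - 74\right) = 17075 \left(-74 + i \sqrt{1423}\right) = -1263550 + 17075 i \sqrt{1423}$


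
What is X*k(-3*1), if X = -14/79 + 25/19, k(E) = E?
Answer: -5127/1501 ≈ -3.4157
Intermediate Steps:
X = 1709/1501 (X = -14*1/79 + 25*(1/19) = -14/79 + 25/19 = 1709/1501 ≈ 1.1386)
X*k(-3*1) = 1709*(-3*1)/1501 = (1709/1501)*(-3) = -5127/1501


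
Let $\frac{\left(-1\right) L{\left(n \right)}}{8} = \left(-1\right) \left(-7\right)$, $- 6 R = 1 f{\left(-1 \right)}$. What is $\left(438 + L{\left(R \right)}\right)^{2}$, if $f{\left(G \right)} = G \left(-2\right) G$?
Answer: $145924$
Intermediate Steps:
$f{\left(G \right)} = - 2 G^{2}$ ($f{\left(G \right)} = - 2 G G = - 2 G^{2}$)
$R = \frac{1}{3}$ ($R = - \frac{1 \left(- 2 \left(-1\right)^{2}\right)}{6} = - \frac{1 \left(\left(-2\right) 1\right)}{6} = - \frac{1 \left(-2\right)}{6} = \left(- \frac{1}{6}\right) \left(-2\right) = \frac{1}{3} \approx 0.33333$)
$L{\left(n \right)} = -56$ ($L{\left(n \right)} = - 8 \left(\left(-1\right) \left(-7\right)\right) = \left(-8\right) 7 = -56$)
$\left(438 + L{\left(R \right)}\right)^{2} = \left(438 - 56\right)^{2} = 382^{2} = 145924$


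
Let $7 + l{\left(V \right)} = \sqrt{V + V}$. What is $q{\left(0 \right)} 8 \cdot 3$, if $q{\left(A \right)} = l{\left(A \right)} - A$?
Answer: $-168$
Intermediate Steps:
$l{\left(V \right)} = -7 + \sqrt{2} \sqrt{V}$ ($l{\left(V \right)} = -7 + \sqrt{V + V} = -7 + \sqrt{2 V} = -7 + \sqrt{2} \sqrt{V}$)
$q{\left(A \right)} = -7 - A + \sqrt{2} \sqrt{A}$ ($q{\left(A \right)} = \left(-7 + \sqrt{2} \sqrt{A}\right) - A = -7 - A + \sqrt{2} \sqrt{A}$)
$q{\left(0 \right)} 8 \cdot 3 = \left(-7 - 0 + \sqrt{2} \sqrt{0}\right) 8 \cdot 3 = \left(-7 + 0 + \sqrt{2} \cdot 0\right) 8 \cdot 3 = \left(-7 + 0 + 0\right) 8 \cdot 3 = \left(-7\right) 8 \cdot 3 = \left(-56\right) 3 = -168$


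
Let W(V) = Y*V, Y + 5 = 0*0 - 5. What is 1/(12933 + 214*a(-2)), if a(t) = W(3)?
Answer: 1/6513 ≈ 0.00015354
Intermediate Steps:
Y = -10 (Y = -5 + (0*0 - 5) = -5 + (0 - 5) = -5 - 5 = -10)
W(V) = -10*V
a(t) = -30 (a(t) = -10*3 = -30)
1/(12933 + 214*a(-2)) = 1/(12933 + 214*(-30)) = 1/(12933 - 6420) = 1/6513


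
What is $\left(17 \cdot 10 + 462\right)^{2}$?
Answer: $399424$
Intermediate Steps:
$\left(17 \cdot 10 + 462\right)^{2} = \left(170 + 462\right)^{2} = 632^{2} = 399424$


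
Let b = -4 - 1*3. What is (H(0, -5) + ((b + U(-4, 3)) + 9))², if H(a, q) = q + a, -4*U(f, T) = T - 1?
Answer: 49/4 ≈ 12.250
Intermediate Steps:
U(f, T) = ¼ - T/4 (U(f, T) = -(T - 1)/4 = -(-1 + T)/4 = ¼ - T/4)
H(a, q) = a + q
b = -7 (b = -4 - 3 = -7)
(H(0, -5) + ((b + U(-4, 3)) + 9))² = ((0 - 5) + ((-7 + (¼ - ¼*3)) + 9))² = (-5 + ((-7 + (¼ - ¾)) + 9))² = (-5 + ((-7 - ½) + 9))² = (-5 + (-15/2 + 9))² = (-5 + 3/2)² = (-7/2)² = 49/4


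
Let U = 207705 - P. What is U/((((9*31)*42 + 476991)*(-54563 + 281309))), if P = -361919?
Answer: 284812/55406405457 ≈ 5.1404e-6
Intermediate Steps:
U = 569624 (U = 207705 - 1*(-361919) = 207705 + 361919 = 569624)
U/((((9*31)*42 + 476991)*(-54563 + 281309))) = 569624/((((9*31)*42 + 476991)*(-54563 + 281309))) = 569624/(((279*42 + 476991)*226746)) = 569624/(((11718 + 476991)*226746)) = 569624/((488709*226746)) = 569624/110812810914 = 569624*(1/110812810914) = 284812/55406405457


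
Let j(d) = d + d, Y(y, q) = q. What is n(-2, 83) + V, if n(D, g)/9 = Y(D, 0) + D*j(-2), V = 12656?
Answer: 12728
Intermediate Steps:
j(d) = 2*d
n(D, g) = -36*D (n(D, g) = 9*(0 + D*(2*(-2))) = 9*(0 + D*(-4)) = 9*(0 - 4*D) = 9*(-4*D) = -36*D)
n(-2, 83) + V = -36*(-2) + 12656 = 72 + 12656 = 12728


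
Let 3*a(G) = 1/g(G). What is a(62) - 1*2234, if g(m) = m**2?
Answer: -25762487/11532 ≈ -2234.0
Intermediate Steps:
a(G) = 1/(3*G**2) (a(G) = 1/(3*(G**2)) = 1/(3*G**2))
a(62) - 1*2234 = (1/3)/62**2 - 1*2234 = (1/3)*(1/3844) - 2234 = 1/11532 - 2234 = -25762487/11532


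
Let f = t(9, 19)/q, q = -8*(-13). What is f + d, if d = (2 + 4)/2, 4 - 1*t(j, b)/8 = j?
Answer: 34/13 ≈ 2.6154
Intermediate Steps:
t(j, b) = 32 - 8*j
q = 104
f = -5/13 (f = (32 - 8*9)/104 = (32 - 72)*(1/104) = -40*1/104 = -5/13 ≈ -0.38462)
d = 3 (d = 6*(½) = 3)
f + d = -5/13 + 3 = 34/13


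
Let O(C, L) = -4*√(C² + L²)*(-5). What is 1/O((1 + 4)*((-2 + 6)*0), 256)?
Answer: 1/5120 ≈ 0.00019531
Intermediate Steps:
O(C, L) = 20*√(C² + L²)
1/O((1 + 4)*((-2 + 6)*0), 256) = 1/(20*√(((1 + 4)*((-2 + 6)*0))² + 256²)) = 1/(20*√((5*(4*0))² + 65536)) = 1/(20*√((5*0)² + 65536)) = 1/(20*√(0² + 65536)) = 1/(20*√(0 + 65536)) = 1/(20*√65536) = 1/(20*256) = 1/5120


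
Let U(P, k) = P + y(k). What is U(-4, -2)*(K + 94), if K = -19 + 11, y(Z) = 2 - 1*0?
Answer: -172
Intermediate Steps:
y(Z) = 2 (y(Z) = 2 + 0 = 2)
K = -8
U(P, k) = 2 + P (U(P, k) = P + 2 = 2 + P)
U(-4, -2)*(K + 94) = (2 - 4)*(-8 + 94) = -2*86 = -172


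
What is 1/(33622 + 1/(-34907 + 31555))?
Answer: 3352/112700943 ≈ 2.9742e-5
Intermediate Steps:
1/(33622 + 1/(-34907 + 31555)) = 1/(33622 + 1/(-3352)) = 1/(33622 - 1/3352) = 1/(112700943/3352) = 3352/112700943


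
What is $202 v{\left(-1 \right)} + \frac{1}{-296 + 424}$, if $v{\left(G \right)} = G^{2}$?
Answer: $\frac{25857}{128} \approx 202.01$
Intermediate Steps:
$202 v{\left(-1 \right)} + \frac{1}{-296 + 424} = 202 \left(-1\right)^{2} + \frac{1}{-296 + 424} = 202 \cdot 1 + \frac{1}{128} = 202 + \frac{1}{128} = \frac{25857}{128}$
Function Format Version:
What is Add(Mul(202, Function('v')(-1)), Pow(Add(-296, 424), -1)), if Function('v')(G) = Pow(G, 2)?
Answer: Rational(25857, 128) ≈ 202.01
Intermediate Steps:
Add(Mul(202, Function('v')(-1)), Pow(Add(-296, 424), -1)) = Add(Mul(202, Pow(-1, 2)), Pow(Add(-296, 424), -1)) = Add(Mul(202, 1), Pow(128, -1)) = Add(202, Rational(1, 128)) = Rational(25857, 128)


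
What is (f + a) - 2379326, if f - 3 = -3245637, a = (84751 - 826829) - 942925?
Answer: -7309963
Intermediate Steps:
a = -1685003 (a = -742078 - 942925 = -1685003)
f = -3245634 (f = 3 - 3245637 = -3245634)
(f + a) - 2379326 = (-3245634 - 1685003) - 2379326 = -4930637 - 2379326 = -7309963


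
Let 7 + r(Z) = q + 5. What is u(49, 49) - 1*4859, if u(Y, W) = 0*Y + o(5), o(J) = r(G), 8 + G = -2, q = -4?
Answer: -4865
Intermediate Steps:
G = -10 (G = -8 - 2 = -10)
r(Z) = -6 (r(Z) = -7 + (-4 + 5) = -7 + 1 = -6)
o(J) = -6
u(Y, W) = -6 (u(Y, W) = 0*Y - 6 = 0 - 6 = -6)
u(49, 49) - 1*4859 = -6 - 1*4859 = -6 - 4859 = -4865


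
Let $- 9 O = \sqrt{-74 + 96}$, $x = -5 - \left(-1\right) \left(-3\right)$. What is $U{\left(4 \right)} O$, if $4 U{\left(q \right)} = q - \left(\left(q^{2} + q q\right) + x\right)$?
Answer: $\frac{5 \sqrt{22}}{9} \approx 2.6058$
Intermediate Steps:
$x = -8$ ($x = -5 - 3 = -8$)
$O = - \frac{\sqrt{22}}{9}$ ($O = - \frac{\sqrt{-74 + 96}}{9} = - \frac{\sqrt{22}}{9} \approx -0.52116$)
$U{\left(q \right)} = 2 - \frac{q^{2}}{2} + \frac{q}{4}$ ($U{\left(q \right)} = \frac{q - \left(\left(q^{2} + q q\right) - 8\right)}{4} = \frac{q - \left(\left(q^{2} + q^{2}\right) - 8\right)}{4} = \frac{q - \left(2 q^{2} - 8\right)}{4} = \frac{q - \left(-8 + 2 q^{2}\right)}{4} = \frac{8 + q - 2 q^{2}}{4} = 2 - \frac{q^{2}}{2} + \frac{q}{4}$)
$U{\left(4 \right)} O = \left(2 - \frac{4^{2}}{2} + \frac{1}{4} \cdot 4\right) \left(- \frac{\sqrt{22}}{9}\right) = \left(2 - 8 + 1\right) \left(- \frac{\sqrt{22}}{9}\right) = - 5 \left(- \frac{\sqrt{22}}{9}\right) = \frac{5 \sqrt{22}}{9}$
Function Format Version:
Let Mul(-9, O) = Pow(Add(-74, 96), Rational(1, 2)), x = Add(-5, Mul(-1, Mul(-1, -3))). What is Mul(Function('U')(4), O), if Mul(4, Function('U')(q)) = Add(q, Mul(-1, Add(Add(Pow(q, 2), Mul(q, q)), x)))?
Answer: Mul(Rational(5, 9), Pow(22, Rational(1, 2))) ≈ 2.6058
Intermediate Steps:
x = -8 (x = Add(-5, Mul(-1, 3)) = Add(-5, -3) = -8)
O = Mul(Rational(-1, 9), Pow(22, Rational(1, 2))) (O = Mul(Rational(-1, 9), Pow(Add(-74, 96), Rational(1, 2))) = Mul(Rational(-1, 9), Pow(22, Rational(1, 2))) ≈ -0.52116)
Function('U')(q) = Add(2, Mul(Rational(-1, 2), Pow(q, 2)), Mul(Rational(1, 4), q)) (Function('U')(q) = Mul(Rational(1, 4), Add(q, Mul(-1, Add(Add(Pow(q, 2), Mul(q, q)), -8)))) = Mul(Rational(1, 4), Add(q, Mul(-1, Add(Add(Pow(q, 2), Pow(q, 2)), -8)))) = Mul(Rational(1, 4), Add(q, Mul(-1, Add(Mul(2, Pow(q, 2)), -8)))) = Mul(Rational(1, 4), Add(q, Mul(-1, Add(-8, Mul(2, Pow(q, 2)))))) = Mul(Rational(1, 4), Add(q, Add(8, Mul(-2, Pow(q, 2))))) = Mul(Rational(1, 4), Add(8, q, Mul(-2, Pow(q, 2)))) = Add(2, Mul(Rational(-1, 2), Pow(q, 2)), Mul(Rational(1, 4), q)))
Mul(Function('U')(4), O) = Mul(Add(2, Mul(Rational(-1, 2), Pow(4, 2)), Mul(Rational(1, 4), 4)), Mul(Rational(-1, 9), Pow(22, Rational(1, 2)))) = Mul(Add(2, Mul(Rational(-1, 2), 16), 1), Mul(Rational(-1, 9), Pow(22, Rational(1, 2)))) = Mul(Add(2, -8, 1), Mul(Rational(-1, 9), Pow(22, Rational(1, 2)))) = Mul(-5, Mul(Rational(-1, 9), Pow(22, Rational(1, 2)))) = Mul(Rational(5, 9), Pow(22, Rational(1, 2)))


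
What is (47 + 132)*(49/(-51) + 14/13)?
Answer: 13783/663 ≈ 20.789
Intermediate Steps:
(47 + 132)*(49/(-51) + 14/13) = 179*(49*(-1/51) + 14*(1/13)) = 179*(-49/51 + 14/13) = 179*(77/663) = 13783/663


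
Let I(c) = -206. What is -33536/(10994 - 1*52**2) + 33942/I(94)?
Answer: -72071899/426935 ≈ -168.81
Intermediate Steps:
-33536/(10994 - 1*52**2) + 33942/I(94) = -33536/(10994 - 1*52**2) + 33942/(-206) = -33536/(10994 - 1*2704) + 33942*(-1/206) = -33536/(10994 - 2704) - 16971/103 = -33536/8290 - 16971/103 = -33536*1/8290 - 16971/103 = -16768/4145 - 16971/103 = -72071899/426935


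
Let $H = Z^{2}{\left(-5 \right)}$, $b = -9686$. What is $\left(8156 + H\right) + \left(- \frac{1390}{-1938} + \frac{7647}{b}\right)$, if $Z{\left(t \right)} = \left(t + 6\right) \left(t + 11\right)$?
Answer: $\frac{76887254755}{9385734} \approx 8191.9$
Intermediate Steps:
$Z{\left(t \right)} = \left(6 + t\right) \left(11 + t\right)$
$H = 36$ ($H = \left(66 + \left(-5\right)^{2} + 17 \left(-5\right)\right)^{2} = \left(66 + 25 - 85\right)^{2} = 6^{2} = 36$)
$\left(8156 + H\right) + \left(- \frac{1390}{-1938} + \frac{7647}{b}\right) = \left(8156 + 36\right) + \left(- \frac{1390}{-1938} + \frac{7647}{-9686}\right) = 8192 + \left(\left(-1390\right) \left(- \frac{1}{1938}\right) + 7647 \left(- \frac{1}{9686}\right)\right) = 8192 + \left(\frac{695}{969} - \frac{7647}{9686}\right) = 8192 - \frac{678173}{9385734} = \frac{76887254755}{9385734}$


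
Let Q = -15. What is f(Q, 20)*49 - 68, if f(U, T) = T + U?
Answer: 177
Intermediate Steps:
f(Q, 20)*49 - 68 = (20 - 15)*49 - 68 = 5*49 - 68 = 245 - 68 = 177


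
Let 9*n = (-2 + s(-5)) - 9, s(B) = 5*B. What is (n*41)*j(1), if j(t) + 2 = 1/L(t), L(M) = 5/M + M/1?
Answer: 902/3 ≈ 300.67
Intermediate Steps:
L(M) = M + 5/M (L(M) = 5/M + M*1 = 5/M + M = M + 5/M)
j(t) = -2 + 1/(t + 5/t)
n = -4 (n = ((-2 + 5*(-5)) - 9)/9 = ((-2 - 25) - 9)/9 = (-27 - 9)/9 = (1/9)*(-36) = -4)
(n*41)*j(1) = (-4*41)*(-2 + 1/(1 + 5/1)) = -164*(-2 + 1/(1 + 5*1)) = -164*(-2 + 1/(1 + 5)) = -164*(-2 + 1/6) = -164*(-11/6) = 902/3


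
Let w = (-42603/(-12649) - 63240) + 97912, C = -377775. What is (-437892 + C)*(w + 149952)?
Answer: -1904869216388193/12649 ≈ -1.5059e+11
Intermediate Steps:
w = 438608731/12649 (w = (-42603*(-1/12649) - 63240) + 97912 = (42603/12649 - 63240) + 97912 = -799880157/12649 + 97912 = 438608731/12649 ≈ 34675.)
(-437892 + C)*(w + 149952) = (-437892 - 377775)*(438608731/12649 + 149952) = -815667*2335351579/12649 = -1904869216388193/12649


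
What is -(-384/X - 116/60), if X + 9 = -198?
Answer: 9/115 ≈ 0.078261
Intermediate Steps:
X = -207 (X = -9 - 198 = -207)
-(-384/X - 116/60) = -(-384/(-207) - 116/60) = -(-384*(-1/207) - 116*1/60) = -(128/69 - 29/15) = -1*(-9/115) = 9/115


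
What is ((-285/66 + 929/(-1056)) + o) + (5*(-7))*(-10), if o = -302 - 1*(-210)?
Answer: 24269/96 ≈ 252.80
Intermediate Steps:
o = -92 (o = -302 + 210 = -92)
((-285/66 + 929/(-1056)) + o) + (5*(-7))*(-10) = ((-285/66 + 929/(-1056)) - 92) + (5*(-7))*(-10) = ((-285*1/66 + 929*(-1/1056)) - 92) - 35*(-10) = ((-95/22 - 929/1056) - 92) + 350 = (-499/96 - 92) + 350 = -9331/96 + 350 = 24269/96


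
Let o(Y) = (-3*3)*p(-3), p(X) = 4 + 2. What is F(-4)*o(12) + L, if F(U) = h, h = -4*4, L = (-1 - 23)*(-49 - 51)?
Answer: 3264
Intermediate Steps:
p(X) = 6
o(Y) = -54 (o(Y) = -3*3*6 = -9*6 = -54)
L = 2400 (L = -24*(-100) = 2400)
h = -16
F(U) = -16
F(-4)*o(12) + L = -16*(-54) + 2400 = 864 + 2400 = 3264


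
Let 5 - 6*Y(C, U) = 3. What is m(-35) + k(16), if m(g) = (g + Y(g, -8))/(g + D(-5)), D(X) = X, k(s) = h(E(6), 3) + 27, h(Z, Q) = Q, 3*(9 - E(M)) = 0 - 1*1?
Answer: 463/15 ≈ 30.867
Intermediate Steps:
Y(C, U) = ⅓ (Y(C, U) = ⅚ - ⅙*3 = ⅚ - ½ = ⅓)
E(M) = 28/3 (E(M) = 9 - (0 - 1*1)/3 = 9 - (0 - 1)/3 = 9 - ⅓*(-1) = 9 + ⅓ = 28/3)
k(s) = 30 (k(s) = 3 + 27 = 30)
m(g) = (⅓ + g)/(-5 + g) (m(g) = (g + ⅓)/(g - 5) = (⅓ + g)/(-5 + g))
m(-35) + k(16) = (⅓ - 35)/(-5 - 35) + 30 = -104/3/(-40) + 30 = -1/40*(-104/3) + 30 = 13/15 + 30 = 463/15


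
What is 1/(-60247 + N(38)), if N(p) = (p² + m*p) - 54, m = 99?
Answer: -1/55095 ≈ -1.8150e-5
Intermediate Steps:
N(p) = -54 + p² + 99*p (N(p) = (p² + 99*p) - 54 = -54 + p² + 99*p)
1/(-60247 + N(38)) = 1/(-60247 + (-54 + 38² + 99*38)) = 1/(-60247 + (-54 + 1444 + 3762)) = 1/(-60247 + 5152) = 1/(-55095) = -1/55095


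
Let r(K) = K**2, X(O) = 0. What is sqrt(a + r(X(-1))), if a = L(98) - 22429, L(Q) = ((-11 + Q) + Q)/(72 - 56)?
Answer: I*sqrt(358679)/4 ≈ 149.72*I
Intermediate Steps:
L(Q) = -11/16 + Q/8 (L(Q) = (-11 + 2*Q)/16 = (-11 + 2*Q)*(1/16) = -11/16 + Q/8)
a = -358679/16 (a = (-11/16 + (1/8)*98) - 22429 = (-11/16 + 49/4) - 22429 = 185/16 - 22429 = -358679/16 ≈ -22417.)
sqrt(a + r(X(-1))) = sqrt(-358679/16 + 0**2) = sqrt(-358679/16 + 0) = sqrt(-358679/16) = I*sqrt(358679)/4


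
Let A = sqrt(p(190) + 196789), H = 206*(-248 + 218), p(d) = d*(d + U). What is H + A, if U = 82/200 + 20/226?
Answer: -6180 + sqrt(297496904610)/1130 ≈ -5697.3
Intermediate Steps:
U = 5633/11300 (U = 82*(1/200) + 20*(1/226) = 41/100 + 10/113 = 5633/11300 ≈ 0.49850)
p(d) = d*(5633/11300 + d) (p(d) = d*(d + 5633/11300) = d*(5633/11300 + d))
H = -6180 (H = 206*(-30) = -6180)
A = sqrt(297496904610)/1130 (A = sqrt((1/11300)*190*(5633 + 11300*190) + 196789) = sqrt((1/11300)*190*(5633 + 2147000) + 196789) = sqrt((1/11300)*190*2152633 + 196789) = sqrt(40900027/1130 + 196789) = sqrt(263271597/1130) = sqrt(297496904610)/1130 ≈ 482.68)
H + A = -6180 + sqrt(297496904610)/1130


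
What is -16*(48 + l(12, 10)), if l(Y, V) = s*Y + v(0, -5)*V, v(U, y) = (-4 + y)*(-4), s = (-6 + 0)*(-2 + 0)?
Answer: -8832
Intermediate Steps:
s = 12 (s = -6*(-2) = 12)
v(U, y) = 16 - 4*y
l(Y, V) = 12*Y + 36*V (l(Y, V) = 12*Y + (16 - 4*(-5))*V = 12*Y + (16 + 20)*V = 12*Y + 36*V)
-16*(48 + l(12, 10)) = -16*(48 + (12*12 + 36*10)) = -16*(48 + (144 + 360)) = -16*(48 + 504) = -16*552 = -8832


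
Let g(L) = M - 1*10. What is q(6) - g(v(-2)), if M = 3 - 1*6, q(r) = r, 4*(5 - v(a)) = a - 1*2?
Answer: 19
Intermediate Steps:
v(a) = 11/2 - a/4 (v(a) = 5 - (a - 1*2)/4 = 5 - (a - 2)/4 = 5 - (-2 + a)/4 = 5 + (½ - a/4) = 11/2 - a/4)
M = -3 (M = 3 - 6 = -3)
g(L) = -13 (g(L) = -3 - 1*10 = -3 - 10 = -13)
q(6) - g(v(-2)) = 6 - 1*(-13) = 6 + 13 = 19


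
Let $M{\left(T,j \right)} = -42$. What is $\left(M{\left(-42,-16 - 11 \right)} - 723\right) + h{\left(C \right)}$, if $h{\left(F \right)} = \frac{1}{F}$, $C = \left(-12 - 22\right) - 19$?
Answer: $- \frac{40546}{53} \approx -765.02$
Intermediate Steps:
$C = -53$ ($C = -34 - 19 = -53$)
$\left(M{\left(-42,-16 - 11 \right)} - 723\right) + h{\left(C \right)} = \left(-42 - 723\right) + \frac{1}{-53} = -765 - \frac{1}{53} = - \frac{40546}{53}$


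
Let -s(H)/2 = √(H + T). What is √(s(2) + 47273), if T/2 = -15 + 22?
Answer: √47265 ≈ 217.41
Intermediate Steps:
T = 14 (T = 2*(-15 + 22) = 2*7 = 14)
s(H) = -2*√(14 + H) (s(H) = -2*√(H + 14) = -2*√(14 + H))
√(s(2) + 47273) = √(-2*√(14 + 2) + 47273) = √(-2*√16 + 47273) = √(-2*4 + 47273) = √(-8 + 47273) = √47265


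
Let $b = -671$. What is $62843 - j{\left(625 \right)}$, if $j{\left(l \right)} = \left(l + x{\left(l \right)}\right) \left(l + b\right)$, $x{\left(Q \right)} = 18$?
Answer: $92421$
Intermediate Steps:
$j{\left(l \right)} = \left(-671 + l\right) \left(18 + l\right)$ ($j{\left(l \right)} = \left(l + 18\right) \left(l - 671\right) = \left(18 + l\right) \left(-671 + l\right) = \left(-671 + l\right) \left(18 + l\right)$)
$62843 - j{\left(625 \right)} = 62843 - \left(-12078 + 625^{2} - 408125\right) = 62843 - \left(-12078 + 390625 - 408125\right) = 62843 - -29578 = 62843 + 29578 = 92421$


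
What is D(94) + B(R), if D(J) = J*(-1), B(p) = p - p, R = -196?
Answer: -94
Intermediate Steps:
B(p) = 0
D(J) = -J
D(94) + B(R) = -1*94 + 0 = -94 + 0 = -94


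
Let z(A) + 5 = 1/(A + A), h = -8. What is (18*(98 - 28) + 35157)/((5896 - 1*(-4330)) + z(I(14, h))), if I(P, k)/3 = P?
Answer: 3059028/858565 ≈ 3.5630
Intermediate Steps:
I(P, k) = 3*P
z(A) = -5 + 1/(2*A) (z(A) = -5 + 1/(A + A) = -5 + 1/(2*A))
(18*(98 - 28) + 35157)/((5896 - 1*(-4330)) + z(I(14, h))) = (18*(98 - 28) + 35157)/((5896 - 1*(-4330)) + (-5 + 1/(2*((3*14))))) = (18*70 + 35157)/((5896 + 4330) + (-5 + (½)/42)) = (1260 + 35157)/(10226 + (-5 + (½)*(1/42))) = 36417/(10226 + (-5 + 1/84)) = 36417/(10226 - 419/84) = 36417/(858565/84) = 36417*(84/858565) = 3059028/858565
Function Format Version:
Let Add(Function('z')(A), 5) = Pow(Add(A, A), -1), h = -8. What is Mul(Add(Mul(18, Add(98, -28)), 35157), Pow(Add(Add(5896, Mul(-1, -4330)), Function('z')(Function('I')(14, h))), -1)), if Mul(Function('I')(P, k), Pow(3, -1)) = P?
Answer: Rational(3059028, 858565) ≈ 3.5630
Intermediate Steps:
Function('I')(P, k) = Mul(3, P)
Function('z')(A) = Add(-5, Mul(Rational(1, 2), Pow(A, -1))) (Function('z')(A) = Add(-5, Pow(Add(A, A), -1)) = Add(-5, Pow(Mul(2, A), -1)) = Add(-5, Mul(Rational(1, 2), Pow(A, -1))))
Mul(Add(Mul(18, Add(98, -28)), 35157), Pow(Add(Add(5896, Mul(-1, -4330)), Function('z')(Function('I')(14, h))), -1)) = Mul(Add(Mul(18, Add(98, -28)), 35157), Pow(Add(Add(5896, Mul(-1, -4330)), Add(-5, Mul(Rational(1, 2), Pow(Mul(3, 14), -1)))), -1)) = Mul(Add(Mul(18, 70), 35157), Pow(Add(Add(5896, 4330), Add(-5, Mul(Rational(1, 2), Pow(42, -1)))), -1)) = Mul(Add(1260, 35157), Pow(Add(10226, Add(-5, Mul(Rational(1, 2), Rational(1, 42)))), -1)) = Mul(36417, Pow(Add(10226, Add(-5, Rational(1, 84))), -1)) = Mul(36417, Pow(Add(10226, Rational(-419, 84)), -1)) = Mul(36417, Pow(Rational(858565, 84), -1)) = Mul(36417, Rational(84, 858565)) = Rational(3059028, 858565)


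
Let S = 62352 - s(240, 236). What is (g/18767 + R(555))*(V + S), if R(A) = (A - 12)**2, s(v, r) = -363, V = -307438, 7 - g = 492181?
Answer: -1354037433099507/18767 ≈ -7.2150e+10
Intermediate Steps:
g = -492174 (g = 7 - 1*492181 = 7 - 492181 = -492174)
S = 62715 (S = 62352 - 1*(-363) = 62352 + 363 = 62715)
R(A) = (-12 + A)**2
(g/18767 + R(555))*(V + S) = (-492174/18767 + (-12 + 555)**2)*(-307438 + 62715) = (-492174*1/18767 + 543**2)*(-244723) = (-492174/18767 + 294849)*(-244723) = (5532939009/18767)*(-244723) = -1354037433099507/18767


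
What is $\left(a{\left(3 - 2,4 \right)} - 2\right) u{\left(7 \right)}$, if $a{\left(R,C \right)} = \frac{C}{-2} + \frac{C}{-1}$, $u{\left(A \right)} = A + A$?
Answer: $-112$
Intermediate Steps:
$u{\left(A \right)} = 2 A$
$a{\left(R,C \right)} = - \frac{3 C}{2}$ ($a{\left(R,C \right)} = C \left(- \frac{1}{2}\right) + C \left(-1\right) = - \frac{C}{2} - C = - \frac{3 C}{2}$)
$\left(a{\left(3 - 2,4 \right)} - 2\right) u{\left(7 \right)} = \left(\left(- \frac{3}{2}\right) 4 - 2\right) 2 \cdot 7 = \left(-6 - 2\right) 14 = \left(-8\right) 14 = -112$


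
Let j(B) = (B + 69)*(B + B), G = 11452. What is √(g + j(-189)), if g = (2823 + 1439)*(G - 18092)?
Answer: 4*I*√1765895 ≈ 5315.5*I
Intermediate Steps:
j(B) = 2*B*(69 + B) (j(B) = (69 + B)*(2*B) = 2*B*(69 + B))
g = -28299680 (g = (2823 + 1439)*(11452 - 18092) = 4262*(-6640) = -28299680)
√(g + j(-189)) = √(-28299680 + 2*(-189)*(69 - 189)) = √(-28299680 + 2*(-189)*(-120)) = √(-28299680 + 45360) = √(-28254320) = 4*I*√1765895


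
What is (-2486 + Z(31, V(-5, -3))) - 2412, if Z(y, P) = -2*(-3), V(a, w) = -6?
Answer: -4892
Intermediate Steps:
Z(y, P) = 6
(-2486 + Z(31, V(-5, -3))) - 2412 = (-2486 + 6) - 2412 = -2480 - 2412 = -4892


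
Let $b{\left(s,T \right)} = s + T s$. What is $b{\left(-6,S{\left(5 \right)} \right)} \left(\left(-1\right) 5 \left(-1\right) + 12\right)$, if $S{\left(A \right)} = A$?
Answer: $-612$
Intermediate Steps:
$b{\left(-6,S{\left(5 \right)} \right)} \left(\left(-1\right) 5 \left(-1\right) + 12\right) = - 6 \left(1 + 5\right) \left(\left(-1\right) 5 \left(-1\right) + 12\right) = \left(-6\right) 6 \left(\left(-5\right) \left(-1\right) + 12\right) = - 36 \left(5 + 12\right) = \left(-36\right) 17 = -612$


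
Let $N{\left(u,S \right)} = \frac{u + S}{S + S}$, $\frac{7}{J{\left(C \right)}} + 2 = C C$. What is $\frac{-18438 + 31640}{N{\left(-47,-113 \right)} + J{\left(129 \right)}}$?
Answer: $\frac{3546070402}{190273} \approx 18637.0$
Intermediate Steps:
$J{\left(C \right)} = \frac{7}{-2 + C^{2}}$ ($J{\left(C \right)} = \frac{7}{-2 + C C} = \frac{7}{-2 + C^{2}}$)
$N{\left(u,S \right)} = \frac{S + u}{2 S}$
$\frac{-18438 + 31640}{N{\left(-47,-113 \right)} + J{\left(129 \right)}} = \frac{-18438 + 31640}{\frac{-113 - 47}{2 \left(-113\right)} + \frac{7}{-2 + 129^{2}}} = \frac{13202}{\frac{1}{2} \left(- \frac{1}{113}\right) \left(-160\right) + \frac{7}{-2 + 16641}} = \frac{13202}{\frac{80}{113} + \frac{7}{16639}} = \frac{13202}{\frac{80}{113} + 7 \cdot \frac{1}{16639}} = \frac{13202}{\frac{80}{113} + \frac{1}{2377}} = \frac{13202}{\frac{190273}{268601}} = 13202 \cdot \frac{268601}{190273} = \frac{3546070402}{190273}$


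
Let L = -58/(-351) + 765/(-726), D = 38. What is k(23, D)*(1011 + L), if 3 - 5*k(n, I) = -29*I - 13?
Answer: 3689438399/16335 ≈ 2.2586e+5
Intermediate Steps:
k(n, I) = 16/5 + 29*I/5 (k(n, I) = 3/5 - (-29*I - 13)/5 = 3/5 - (-13 - 29*I)/5 = 3/5 + (13/5 + 29*I/5) = 16/5 + 29*I/5)
L = -75469/84942 (L = -58*(-1/351) + 765*(-1/726) = 58/351 - 255/242 = -75469/84942 ≈ -0.88848)
k(23, D)*(1011 + L) = (16/5 + (29/5)*38)*(1011 - 75469/84942) = (16/5 + 1102/5)*(85800893/84942) = (1118/5)*(85800893/84942) = 3689438399/16335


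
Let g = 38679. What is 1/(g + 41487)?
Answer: 1/80166 ≈ 1.2474e-5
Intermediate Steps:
1/(g + 41487) = 1/(38679 + 41487) = 1/80166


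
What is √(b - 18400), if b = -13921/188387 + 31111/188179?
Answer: I*√23123833730955163255196846/35450477273 ≈ 135.65*I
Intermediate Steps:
b = 3241268098/35450477273 (b = -13921*1/188387 + 31111*(1/188179) = -13921/188387 + 31111/188179 = 3241268098/35450477273 ≈ 0.091431)
√(b - 18400) = √(3241268098/35450477273 - 18400) = √(-652285540555102/35450477273) = I*√23123833730955163255196846/35450477273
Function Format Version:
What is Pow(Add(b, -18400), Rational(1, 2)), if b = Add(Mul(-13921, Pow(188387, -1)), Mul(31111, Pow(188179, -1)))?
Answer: Mul(Rational(1, 35450477273), I, Pow(23123833730955163255196846, Rational(1, 2))) ≈ Mul(135.65, I)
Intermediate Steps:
b = Rational(3241268098, 35450477273) (b = Add(Mul(-13921, Rational(1, 188387)), Mul(31111, Rational(1, 188179))) = Add(Rational(-13921, 188387), Rational(31111, 188179)) = Rational(3241268098, 35450477273) ≈ 0.091431)
Pow(Add(b, -18400), Rational(1, 2)) = Pow(Add(Rational(3241268098, 35450477273), -18400), Rational(1, 2)) = Pow(Rational(-652285540555102, 35450477273), Rational(1, 2)) = Mul(Rational(1, 35450477273), I, Pow(23123833730955163255196846, Rational(1, 2)))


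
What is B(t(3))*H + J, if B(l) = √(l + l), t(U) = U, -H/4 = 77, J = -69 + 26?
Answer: -43 - 308*√6 ≈ -797.44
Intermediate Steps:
J = -43
H = -308 (H = -4*77 = -308)
B(l) = √2*√l (B(l) = √(2*l) = √2*√l)
B(t(3))*H + J = (√2*√3)*(-308) - 43 = √6*(-308) - 43 = -308*√6 - 43 = -43 - 308*√6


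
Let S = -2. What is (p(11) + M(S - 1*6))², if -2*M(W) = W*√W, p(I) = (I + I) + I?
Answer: 961 + 528*I*√2 ≈ 961.0 + 746.71*I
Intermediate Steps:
p(I) = 3*I (p(I) = 2*I + I = 3*I)
M(W) = -W^(3/2)/2 (M(W) = -W*√W/2 = -W^(3/2)/2)
(p(11) + M(S - 1*6))² = (3*11 - (-2 - 1*6)^(3/2)/2)² = (33 - (-2 - 6)^(3/2)/2)² = (33 - (-8)*I*√2)² = (33 + 8*I*√2)²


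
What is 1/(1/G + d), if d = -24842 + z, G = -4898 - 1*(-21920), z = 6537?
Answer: -17022/311587709 ≈ -5.4630e-5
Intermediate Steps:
G = 17022 (G = -4898 + 21920 = 17022)
d = -18305 (d = -24842 + 6537 = -18305)
1/(1/G + d) = 1/(1/17022 - 18305) = 1/(-311587709/17022) = -17022/311587709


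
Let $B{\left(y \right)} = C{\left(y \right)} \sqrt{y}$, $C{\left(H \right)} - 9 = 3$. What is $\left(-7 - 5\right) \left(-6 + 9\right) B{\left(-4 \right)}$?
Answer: $- 864 i \approx - 864.0 i$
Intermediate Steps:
$C{\left(H \right)} = 12$ ($C{\left(H \right)} = 9 + 3 = 12$)
$B{\left(y \right)} = 12 \sqrt{y}$
$\left(-7 - 5\right) \left(-6 + 9\right) B{\left(-4 \right)} = \left(-7 - 5\right) \left(-6 + 9\right) 12 \sqrt{-4} = \left(-12\right) 3 \cdot 12 \cdot 2 i = - 36 \cdot 24 i = - 864 i$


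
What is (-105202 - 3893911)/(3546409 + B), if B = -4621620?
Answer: 3999113/1075211 ≈ 3.7194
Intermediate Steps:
(-105202 - 3893911)/(3546409 + B) = (-105202 - 3893911)/(3546409 - 4621620) = -3999113/(-1075211) = -3999113*(-1/1075211) = 3999113/1075211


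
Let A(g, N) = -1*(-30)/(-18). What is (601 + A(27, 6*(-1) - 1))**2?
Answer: 3232804/9 ≈ 3.5920e+5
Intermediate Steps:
A(g, N) = -5/3 (A(g, N) = 30*(-1/18) = -5/3)
(601 + A(27, 6*(-1) - 1))**2 = (601 - 5/3)**2 = (1798/3)**2 = 3232804/9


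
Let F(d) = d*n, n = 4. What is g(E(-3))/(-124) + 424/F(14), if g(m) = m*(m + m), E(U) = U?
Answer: 3223/434 ≈ 7.4263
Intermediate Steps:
F(d) = 4*d (F(d) = d*4 = 4*d)
g(m) = 2*m² (g(m) = m*(2*m) = 2*m²)
g(E(-3))/(-124) + 424/F(14) = (2*(-3)²)/(-124) + 424/((4*14)) = (2*9)*(-1/124) + 424/56 = 18*(-1/124) + 424*(1/56) = -9/62 + 53/7 = 3223/434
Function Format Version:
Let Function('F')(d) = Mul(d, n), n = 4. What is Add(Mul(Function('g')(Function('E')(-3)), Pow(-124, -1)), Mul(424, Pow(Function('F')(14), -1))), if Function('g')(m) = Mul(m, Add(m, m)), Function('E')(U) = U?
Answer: Rational(3223, 434) ≈ 7.4263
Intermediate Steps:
Function('F')(d) = Mul(4, d) (Function('F')(d) = Mul(d, 4) = Mul(4, d))
Function('g')(m) = Mul(2, Pow(m, 2)) (Function('g')(m) = Mul(m, Mul(2, m)) = Mul(2, Pow(m, 2)))
Add(Mul(Function('g')(Function('E')(-3)), Pow(-124, -1)), Mul(424, Pow(Function('F')(14), -1))) = Add(Mul(Mul(2, Pow(-3, 2)), Pow(-124, -1)), Mul(424, Pow(Mul(4, 14), -1))) = Add(Mul(Mul(2, 9), Rational(-1, 124)), Mul(424, Pow(56, -1))) = Add(Mul(18, Rational(-1, 124)), Mul(424, Rational(1, 56))) = Add(Rational(-9, 62), Rational(53, 7)) = Rational(3223, 434)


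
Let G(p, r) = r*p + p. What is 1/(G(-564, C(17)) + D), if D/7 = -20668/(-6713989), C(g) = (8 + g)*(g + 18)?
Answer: -6713989/3317140116620 ≈ -2.0240e-6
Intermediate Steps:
C(g) = (8 + g)*(18 + g)
G(p, r) = p + p*r (G(p, r) = p*r + p = p + p*r)
D = 144676/6713989 (D = 7*(-20668/(-6713989)) = 7*(-20668*(-1/6713989)) = 7*(20668/6713989) = 144676/6713989 ≈ 0.021548)
1/(G(-564, C(17)) + D) = 1/(-564*(1 + (144 + 17² + 26*17)) + 144676/6713989) = 1/(-564*(1 + (144 + 289 + 442)) + 144676/6713989) = 1/(-564*(1 + 875) + 144676/6713989) = 1/(-564*876 + 144676/6713989) = 1/(-494064 + 144676/6713989) = 1/(-3317140116620/6713989) = -6713989/3317140116620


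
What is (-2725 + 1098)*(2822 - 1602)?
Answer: -1984940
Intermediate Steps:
(-2725 + 1098)*(2822 - 1602) = -1627*1220 = -1984940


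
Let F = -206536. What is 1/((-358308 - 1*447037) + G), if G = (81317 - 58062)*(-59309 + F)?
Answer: -1/6183030820 ≈ -1.6173e-10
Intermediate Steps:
G = -6182225475 (G = (81317 - 58062)*(-59309 - 206536) = 23255*(-265845) = -6182225475)
1/((-358308 - 1*447037) + G) = 1/((-358308 - 1*447037) - 6182225475) = 1/((-358308 - 447037) - 6182225475) = 1/(-805345 - 6182225475) = 1/(-6183030820) = -1/6183030820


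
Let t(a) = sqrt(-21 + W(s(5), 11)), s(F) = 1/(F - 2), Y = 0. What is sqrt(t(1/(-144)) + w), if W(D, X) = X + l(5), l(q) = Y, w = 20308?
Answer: sqrt(20308 + I*sqrt(10)) ≈ 142.51 + 0.011*I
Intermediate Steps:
l(q) = 0
s(F) = 1/(-2 + F)
W(D, X) = X (W(D, X) = X + 0 = X)
t(a) = I*sqrt(10) (t(a) = sqrt(-21 + 11) = sqrt(-10) = I*sqrt(10))
sqrt(t(1/(-144)) + w) = sqrt(I*sqrt(10) + 20308) = sqrt(20308 + I*sqrt(10))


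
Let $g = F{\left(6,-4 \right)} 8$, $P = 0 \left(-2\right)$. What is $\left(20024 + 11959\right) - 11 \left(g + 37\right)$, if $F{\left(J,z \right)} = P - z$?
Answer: $31224$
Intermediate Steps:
$P = 0$
$F{\left(J,z \right)} = - z$ ($F{\left(J,z \right)} = 0 - z = - z$)
$g = 32$ ($g = \left(-1\right) \left(-4\right) 8 = 4 \cdot 8 = 32$)
$\left(20024 + 11959\right) - 11 \left(g + 37\right) = \left(20024 + 11959\right) - 11 \left(32 + 37\right) = 31983 - 759 = 31224$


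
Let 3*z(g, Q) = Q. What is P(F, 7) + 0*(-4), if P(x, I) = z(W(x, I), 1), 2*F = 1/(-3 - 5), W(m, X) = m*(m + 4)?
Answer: ⅓ ≈ 0.33333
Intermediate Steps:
W(m, X) = m*(4 + m)
F = -1/16 (F = 1/(2*(-3 - 5)) = (½)/(-8) = (½)*(-⅛) = -1/16 ≈ -0.062500)
z(g, Q) = Q/3
P(x, I) = ⅓ (P(x, I) = (⅓)*1 = ⅓)
P(F, 7) + 0*(-4) = ⅓ + 0*(-4) = ⅓ + 0 = ⅓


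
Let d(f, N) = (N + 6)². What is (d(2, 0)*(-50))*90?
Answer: -162000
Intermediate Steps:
d(f, N) = (6 + N)²
(d(2, 0)*(-50))*90 = ((6 + 0)²*(-50))*90 = (6²*(-50))*90 = (36*(-50))*90 = -1800*90 = -162000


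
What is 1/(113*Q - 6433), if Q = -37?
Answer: -1/10614 ≈ -9.4215e-5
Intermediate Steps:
1/(113*Q - 6433) = 1/(113*(-37) - 6433) = 1/(-4181 - 6433) = 1/(-10614) = -1/10614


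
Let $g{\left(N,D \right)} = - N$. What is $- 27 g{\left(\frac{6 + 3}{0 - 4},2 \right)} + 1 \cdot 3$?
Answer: $- \frac{231}{4} \approx -57.75$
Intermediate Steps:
$- 27 g{\left(\frac{6 + 3}{0 - 4},2 \right)} + 1 \cdot 3 = - 27 \left(- \frac{6 + 3}{0 - 4}\right) + 1 \cdot 3 = - 27 \left(- \frac{9}{-4}\right) + 3 = - 27 \left(- \frac{9 \left(-1\right)}{4}\right) + 3 = - 27 \left(\left(-1\right) \left(- \frac{9}{4}\right)\right) + 3 = \left(-27\right) \frac{9}{4} + 3 = - \frac{243}{4} + 3 = - \frac{231}{4}$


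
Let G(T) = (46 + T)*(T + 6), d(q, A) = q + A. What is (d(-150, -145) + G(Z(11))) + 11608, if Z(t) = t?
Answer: 12282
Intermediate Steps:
d(q, A) = A + q
G(T) = (6 + T)*(46 + T) (G(T) = (46 + T)*(6 + T) = (6 + T)*(46 + T))
(d(-150, -145) + G(Z(11))) + 11608 = ((-145 - 150) + (276 + 11² + 52*11)) + 11608 = (-295 + (276 + 121 + 572)) + 11608 = (-295 + 969) + 11608 = 674 + 11608 = 12282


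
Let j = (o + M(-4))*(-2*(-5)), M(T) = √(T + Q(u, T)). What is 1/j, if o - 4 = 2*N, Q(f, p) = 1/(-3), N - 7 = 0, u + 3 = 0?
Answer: 27/4925 - I*√39/9850 ≈ 0.0054822 - 0.00063401*I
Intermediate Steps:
u = -3 (u = -3 + 0 = -3)
N = 7 (N = 7 + 0 = 7)
Q(f, p) = -⅓
M(T) = √(-⅓ + T) (M(T) = √(T - ⅓) = √(-⅓ + T))
o = 18 (o = 4 + 2*7 = 4 + 14 = 18)
j = 180 + 10*I*√39/3 (j = (18 + √(-3 + 9*(-4))/3)*(-2*(-5)) = (18 + √(-3 - 36)/3)*10 = (18 + √(-39)/3)*10 = (18 + (I*√39)/3)*10 = (18 + I*√39/3)*10 = 180 + 10*I*√39/3 ≈ 180.0 + 20.817*I)
1/j = 1/(180 + 10*I*√39/3)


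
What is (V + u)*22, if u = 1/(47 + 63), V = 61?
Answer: 6711/5 ≈ 1342.2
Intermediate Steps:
u = 1/110 ≈ 0.0090909
(V + u)*22 = (61 + 1/110)*22 = (6711/110)*22 = 6711/5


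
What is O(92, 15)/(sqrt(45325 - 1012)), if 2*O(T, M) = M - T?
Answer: -77*sqrt(44313)/88626 ≈ -0.18289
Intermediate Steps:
O(T, M) = M/2 - T/2 (O(T, M) = (M - T)/2 = M/2 - T/2)
O(92, 15)/(sqrt(45325 - 1012)) = ((1/2)*15 - 1/2*92)/(sqrt(45325 - 1012)) = (15/2 - 46)/(sqrt(44313)) = -77*sqrt(44313)/88626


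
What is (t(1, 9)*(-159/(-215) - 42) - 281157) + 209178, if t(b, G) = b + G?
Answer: -3112839/43 ≈ -72392.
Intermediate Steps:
t(b, G) = G + b
(t(1, 9)*(-159/(-215) - 42) - 281157) + 209178 = ((9 + 1)*(-159/(-215) - 42) - 281157) + 209178 = (10*(-159*(-1/215) - 42) - 281157) + 209178 = (10*(159/215 - 42) - 281157) + 209178 = (10*(-8871/215) - 281157) + 209178 = (-17742/43 - 281157) + 209178 = -12107493/43 + 209178 = -3112839/43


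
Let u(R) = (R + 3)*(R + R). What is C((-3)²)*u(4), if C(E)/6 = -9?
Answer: -3024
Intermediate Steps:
C(E) = -54 (C(E) = 6*(-9) = -54)
u(R) = 2*R*(3 + R) (u(R) = (3 + R)*(2*R) = 2*R*(3 + R))
C((-3)²)*u(4) = -108*4*(3 + 4) = -108*4*7 = -54*56 = -3024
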